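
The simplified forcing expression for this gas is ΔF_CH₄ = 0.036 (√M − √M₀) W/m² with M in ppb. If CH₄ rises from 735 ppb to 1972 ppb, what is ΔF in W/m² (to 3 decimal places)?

CH₄: 0.036 × (√1972 − √735) = 0.036 × (44.4072 − 27.1109) = 0.036 × 17.2963 = 0.6227 W/m².

ΔF = 0.623 W/m²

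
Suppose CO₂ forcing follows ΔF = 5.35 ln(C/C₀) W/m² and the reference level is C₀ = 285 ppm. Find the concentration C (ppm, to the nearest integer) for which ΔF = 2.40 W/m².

Set 5.35 ln(C/285) = 2.40, so ln(C/285) = 2.40/5.35 = 0.44860.
Then C/285 = e^0.44860 = 1.56612, giving C = 285 × 1.56612 = 446.34 ppm.

C ≈ 446 ppm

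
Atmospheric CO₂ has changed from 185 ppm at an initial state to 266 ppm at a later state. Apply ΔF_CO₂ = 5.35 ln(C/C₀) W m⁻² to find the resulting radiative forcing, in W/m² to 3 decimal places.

CO₂: 5.35 × ln(266/185) = 5.35 × ln(1.43784) = 5.35 × 0.36314 = 1.9428 W/m².

ΔF = 1.943 W/m²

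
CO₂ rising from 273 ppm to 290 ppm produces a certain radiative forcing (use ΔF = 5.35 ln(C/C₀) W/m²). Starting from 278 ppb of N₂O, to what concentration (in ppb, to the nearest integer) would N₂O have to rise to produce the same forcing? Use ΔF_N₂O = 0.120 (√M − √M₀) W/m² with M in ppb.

CO₂ forcing: 5.35 × ln(290/273) = 5.35 × 0.060409 = 0.32319 W/m².
Set 0.120(√M − √278) = 0.32319: √M = 0.32319/0.120 + √278 = 2.6933 + 16.6733 = 19.3666.
M = (19.3666)² = 375.07 ppb.

M ≈ 375 ppb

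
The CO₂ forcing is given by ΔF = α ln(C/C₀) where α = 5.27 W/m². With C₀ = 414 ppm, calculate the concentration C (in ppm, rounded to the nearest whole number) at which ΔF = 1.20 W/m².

C ≈ 520 ppm

Set 5.27 ln(C/414) = 1.20, so ln(C/414) = 1.20/5.27 = 0.22770.
Then C/414 = e^0.22770 = 1.25571, giving C = 414 × 1.25571 = 519.86 ppm.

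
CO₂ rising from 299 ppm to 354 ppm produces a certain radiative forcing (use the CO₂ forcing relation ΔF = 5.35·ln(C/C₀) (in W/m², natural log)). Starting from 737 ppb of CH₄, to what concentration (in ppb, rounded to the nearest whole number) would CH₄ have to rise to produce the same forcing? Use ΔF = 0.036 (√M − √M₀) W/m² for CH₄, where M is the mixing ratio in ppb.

CO₂ forcing: 5.35 × ln(354/299) = 5.35 × 0.168853 = 0.90336 W/m².
Set 0.036(√M − √737) = 0.90336: √M = 0.90336/0.036 + √737 = 25.0933 + 27.1477 = 52.2410.
M = (52.2410)² = 2729.12 ppb.

M ≈ 2729 ppb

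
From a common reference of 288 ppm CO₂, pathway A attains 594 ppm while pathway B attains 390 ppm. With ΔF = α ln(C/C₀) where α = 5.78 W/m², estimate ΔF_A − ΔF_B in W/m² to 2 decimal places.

ΔF_A = 5.78 ln(594/288) = 5.78 × 0.72392 = 4.1843 W/m².
ΔF_B = 5.78 ln(390/288) = 5.78 × 0.30319 = 1.7524 W/m².
Difference: 4.1843 − 1.7524 = 2.4319 W/m².

ΔF_A − ΔF_B = 2.43 W/m²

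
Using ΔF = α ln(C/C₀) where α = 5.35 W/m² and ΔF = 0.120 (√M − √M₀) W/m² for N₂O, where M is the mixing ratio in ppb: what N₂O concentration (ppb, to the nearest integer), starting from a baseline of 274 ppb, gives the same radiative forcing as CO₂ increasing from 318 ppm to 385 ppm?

M ≈ 629 ppb

CO₂ forcing: 5.35 × ln(385/318) = 5.35 × 0.191192 = 1.02288 W/m².
Set 0.120(√M − √274) = 1.02288: √M = 1.02288/0.120 + √274 = 8.5240 + 16.5529 = 25.0769.
M = (25.0769)² = 628.85 ppb.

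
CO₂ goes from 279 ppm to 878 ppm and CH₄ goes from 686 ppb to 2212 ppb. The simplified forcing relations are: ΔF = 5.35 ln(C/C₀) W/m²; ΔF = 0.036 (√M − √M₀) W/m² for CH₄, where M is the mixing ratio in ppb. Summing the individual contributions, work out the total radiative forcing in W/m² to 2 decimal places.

ΔF = 6.88 W/m²

CO₂: 5.35 × ln(878/279) = 5.35 × ln(3.14695) = 5.35 × 1.14643 = 6.1334 W/m².
CH₄: 0.036 × (√2212 − √686) = 0.036 × (47.0319 − 26.1916) = 0.036 × 20.8403 = 0.7503 W/m².
Total ΔF = 6.1334 + 0.7503 = 6.8837 W/m².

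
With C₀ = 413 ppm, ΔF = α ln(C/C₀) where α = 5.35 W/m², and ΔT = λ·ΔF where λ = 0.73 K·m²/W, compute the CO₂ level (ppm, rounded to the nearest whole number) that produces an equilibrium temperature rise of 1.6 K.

Required forcing: ΔF = ΔT/λ = 1.6/0.73 = 2.1918 W/m².
Then ln(C/413) = ΔF/5.35 = 2.1918/5.35 = 0.40968.
So C = 413 × e^0.40968 = 413 × 1.50634 = 622.12 ppm.

C ≈ 622 ppm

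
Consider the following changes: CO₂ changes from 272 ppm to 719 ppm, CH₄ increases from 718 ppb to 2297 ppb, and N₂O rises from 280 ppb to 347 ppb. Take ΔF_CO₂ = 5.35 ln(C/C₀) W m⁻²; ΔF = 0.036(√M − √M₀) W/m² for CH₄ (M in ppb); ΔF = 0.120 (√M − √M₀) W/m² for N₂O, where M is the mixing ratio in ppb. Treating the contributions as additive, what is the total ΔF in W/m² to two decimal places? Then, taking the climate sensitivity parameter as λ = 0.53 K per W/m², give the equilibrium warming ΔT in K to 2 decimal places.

CO₂: 5.35 × ln(719/272) = 5.35 × ln(2.64338) = 5.35 × 0.97206 = 5.2005 W/m².
CH₄: 0.036 × (√2297 − √718) = 0.036 × (47.9270 − 26.7955) = 0.036 × 21.1315 = 0.7607 W/m².
N₂O: 0.120 × (√347 − √280) = 0.120 × (18.6279 − 16.7332) = 0.120 × 1.8947 = 0.2274 W/m².
Total ΔF = 5.2005 + 0.7607 + 0.2274 = 6.1886 W/m².
ΔT = λ ΔF = 0.53 × 6.19 = 3.2807 K.

ΔF = 6.19 W/m²; ΔT = 3.28 K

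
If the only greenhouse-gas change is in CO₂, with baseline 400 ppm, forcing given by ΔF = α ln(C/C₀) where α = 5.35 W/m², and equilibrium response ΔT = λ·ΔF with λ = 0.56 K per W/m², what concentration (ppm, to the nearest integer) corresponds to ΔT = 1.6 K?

C ≈ 682 ppm

Required forcing: ΔF = ΔT/λ = 1.6/0.56 = 2.8571 W/m².
Then ln(C/400) = ΔF/5.35 = 2.8571/5.35 = 0.53404.
So C = 400 × e^0.53404 = 400 × 1.70581 = 682.32 ppm.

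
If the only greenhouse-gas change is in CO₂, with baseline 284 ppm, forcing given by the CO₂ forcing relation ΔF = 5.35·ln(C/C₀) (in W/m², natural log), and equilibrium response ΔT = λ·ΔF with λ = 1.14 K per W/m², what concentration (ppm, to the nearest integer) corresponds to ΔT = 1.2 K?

Required forcing: ΔF = ΔT/λ = 1.2/1.14 = 1.0526 W/m².
Then ln(C/284) = ΔF/5.35 = 1.0526/5.35 = 0.19675.
So C = 284 × e^0.19675 = 284 × 1.21744 = 345.75 ppm.

C ≈ 346 ppm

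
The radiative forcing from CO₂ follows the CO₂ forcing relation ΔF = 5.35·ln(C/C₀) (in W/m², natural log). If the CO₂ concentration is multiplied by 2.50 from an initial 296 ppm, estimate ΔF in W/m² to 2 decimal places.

ΔF = 4.90 W/m²

ΔF = 5.35 × ln(2.50) = 5.35 × 0.91629 = 4.9022 W/m².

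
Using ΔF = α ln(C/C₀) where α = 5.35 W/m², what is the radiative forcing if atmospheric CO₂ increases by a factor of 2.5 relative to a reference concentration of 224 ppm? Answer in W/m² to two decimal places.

ΔF = 4.90 W/m²

ΔF = 5.35 × ln(2.5) = 5.35 × 0.91629 = 4.9022 W/m².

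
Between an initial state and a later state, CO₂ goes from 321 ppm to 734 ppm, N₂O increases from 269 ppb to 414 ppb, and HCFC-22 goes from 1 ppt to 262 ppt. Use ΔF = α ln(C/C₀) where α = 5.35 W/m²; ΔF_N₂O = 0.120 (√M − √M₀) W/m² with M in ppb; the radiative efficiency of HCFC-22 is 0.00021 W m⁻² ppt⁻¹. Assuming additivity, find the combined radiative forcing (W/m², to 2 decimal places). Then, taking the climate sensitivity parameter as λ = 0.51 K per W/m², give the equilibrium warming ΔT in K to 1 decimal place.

CO₂: 5.35 × ln(734/321) = 5.35 × ln(2.28660) = 5.35 × 0.82707 = 4.4248 W/m².
N₂O: 0.120 × (√414 − √269) = 0.120 × (20.3470 − 16.4012) = 0.120 × 3.9458 = 0.4735 W/m².
HCFC-22: ΔF = 0.00021 × (262 − 1) = 0.00021 × 261 = 0.0548 W/m².
Total ΔF = 4.4248 + 0.4735 + 0.0548 = 4.9531 W/m².
ΔT = λ ΔF = 0.51 × 4.95 = 2.5245 K.

ΔF = 4.95 W/m²; ΔT = 2.5 K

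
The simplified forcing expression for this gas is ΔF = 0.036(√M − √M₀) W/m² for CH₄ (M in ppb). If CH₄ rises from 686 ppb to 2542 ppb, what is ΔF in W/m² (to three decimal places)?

ΔF = 0.872 W/m²

CH₄: 0.036 × (√2542 − √686) = 0.036 × (50.4183 − 26.1916) = 0.036 × 24.2267 = 0.8722 W/m².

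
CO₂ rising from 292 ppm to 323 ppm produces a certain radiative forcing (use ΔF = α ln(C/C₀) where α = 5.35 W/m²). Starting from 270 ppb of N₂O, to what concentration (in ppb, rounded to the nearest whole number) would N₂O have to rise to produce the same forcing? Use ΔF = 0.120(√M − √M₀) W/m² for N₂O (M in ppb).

CO₂ forcing: 5.35 × ln(323/292) = 5.35 × 0.100899 = 0.53981 W/m².
Set 0.120(√M − √270) = 0.53981: √M = 0.53981/0.120 + √270 = 4.4984 + 16.4317 = 20.9301.
M = (20.9301)² = 438.07 ppb.

M ≈ 438 ppb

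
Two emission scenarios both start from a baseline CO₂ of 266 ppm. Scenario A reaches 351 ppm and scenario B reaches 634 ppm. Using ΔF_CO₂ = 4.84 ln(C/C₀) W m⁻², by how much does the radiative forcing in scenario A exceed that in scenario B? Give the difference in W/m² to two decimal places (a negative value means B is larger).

ΔF_A = 4.84 ln(351/266) = 4.84 × 0.27729 = 1.3421 W/m².
ΔF_B = 4.84 ln(634/266) = 4.84 × 0.86855 = 4.2038 W/m².
Difference: 1.3421 − 4.2038 = -2.8617 W/m².

ΔF_A − ΔF_B = -2.86 W/m²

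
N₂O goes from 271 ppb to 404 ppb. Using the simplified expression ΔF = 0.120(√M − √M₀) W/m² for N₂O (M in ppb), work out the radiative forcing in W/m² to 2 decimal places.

N₂O: 0.120 × (√404 − √271) = 0.120 × (20.0998 − 16.4621) = 0.120 × 3.6377 = 0.4365 W/m².

ΔF = 0.44 W/m²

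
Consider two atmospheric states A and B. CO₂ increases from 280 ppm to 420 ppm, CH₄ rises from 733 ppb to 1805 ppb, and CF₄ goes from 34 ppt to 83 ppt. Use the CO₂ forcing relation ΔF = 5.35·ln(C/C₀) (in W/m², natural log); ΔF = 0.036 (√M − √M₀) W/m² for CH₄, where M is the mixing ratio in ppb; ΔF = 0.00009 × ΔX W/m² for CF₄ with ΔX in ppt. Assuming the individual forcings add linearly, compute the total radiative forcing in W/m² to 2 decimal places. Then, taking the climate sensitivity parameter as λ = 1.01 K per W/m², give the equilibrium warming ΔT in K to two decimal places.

ΔF = 2.73 W/m²; ΔT = 2.76 K

CO₂: 5.35 × ln(420/280) = 5.35 × ln(1.50000) = 5.35 × 0.40547 = 2.1693 W/m².
CH₄: 0.036 × (√1805 − √733) = 0.036 × (42.4853 − 27.0740) = 0.036 × 15.4113 = 0.5548 W/m².
CF₄: ΔF = 0.00009 × (83 − 34) = 0.00009 × 49 = 0.0044 W/m².
Total ΔF = 2.1693 + 0.5548 + 0.0044 = 2.7285 W/m².
ΔT = λ ΔF = 1.01 × 2.73 = 2.7573 K.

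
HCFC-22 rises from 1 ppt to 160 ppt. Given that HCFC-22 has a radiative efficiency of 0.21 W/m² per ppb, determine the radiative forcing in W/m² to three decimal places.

HCFC-22: Δ = 160 − 1 = 159 ppt = 0.159 ppb; ΔF = 0.21 × 0.159 = 0.0334 W/m².

ΔF = 0.033 W/m²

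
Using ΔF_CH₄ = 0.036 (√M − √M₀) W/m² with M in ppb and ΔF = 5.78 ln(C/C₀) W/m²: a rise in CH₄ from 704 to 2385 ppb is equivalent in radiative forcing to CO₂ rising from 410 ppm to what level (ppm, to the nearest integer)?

CH₄ forcing: 0.036 × (√2385 − √704) = 0.036 × (48.8365 − 26.5330) = 0.036 × 22.3035 = 0.80293 W/m².
Set 5.78 ln(C/410) = 0.80293: ln(C/410) = 0.80293/5.78 = 0.13892, so C = 410 × e^0.13892 = 410 × 1.14903 = 471.10 ppm.

C ≈ 471 ppm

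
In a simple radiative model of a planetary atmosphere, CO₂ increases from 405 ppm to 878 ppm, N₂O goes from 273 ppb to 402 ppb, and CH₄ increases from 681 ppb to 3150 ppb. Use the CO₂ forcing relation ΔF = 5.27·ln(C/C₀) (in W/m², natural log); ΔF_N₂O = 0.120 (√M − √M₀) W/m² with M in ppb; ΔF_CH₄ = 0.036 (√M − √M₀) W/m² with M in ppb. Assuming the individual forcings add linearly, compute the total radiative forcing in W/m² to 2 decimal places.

CO₂: 5.27 × ln(878/405) = 5.27 × ln(2.16790) = 5.27 × 0.77376 = 4.0777 W/m².
N₂O: 0.120 × (√402 − √273) = 0.120 × (20.0499 − 16.5227) = 0.120 × 3.5272 = 0.4233 W/m².
CH₄: 0.036 × (√3150 − √681) = 0.036 × (56.1249 − 26.0960) = 0.036 × 30.0289 = 1.0810 W/m².
Total ΔF = 4.0777 + 0.4233 + 1.0810 = 5.5820 W/m².

ΔF = 5.58 W/m²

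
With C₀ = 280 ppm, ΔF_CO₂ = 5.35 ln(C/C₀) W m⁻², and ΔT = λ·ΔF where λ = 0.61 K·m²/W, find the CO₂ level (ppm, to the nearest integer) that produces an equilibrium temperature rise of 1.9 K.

C ≈ 501 ppm

Required forcing: ΔF = ΔT/λ = 1.9/0.61 = 3.1148 W/m².
Then ln(C/280) = ΔF/5.35 = 3.1148/5.35 = 0.58221.
So C = 280 × e^0.58221 = 280 × 1.78999 = 501.20 ppm.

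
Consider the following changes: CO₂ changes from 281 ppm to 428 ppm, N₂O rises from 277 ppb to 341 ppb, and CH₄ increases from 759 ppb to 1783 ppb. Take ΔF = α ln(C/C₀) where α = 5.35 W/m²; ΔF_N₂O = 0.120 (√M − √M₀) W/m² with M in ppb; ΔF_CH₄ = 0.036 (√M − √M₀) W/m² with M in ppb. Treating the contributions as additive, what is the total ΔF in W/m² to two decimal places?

ΔF = 3.00 W/m²

CO₂: 5.35 × ln(428/281) = 5.35 × ln(1.52313) = 5.35 × 0.42077 = 2.2511 W/m².
N₂O: 0.120 × (√341 − √277) = 0.120 × (18.4662 − 16.6433) = 0.120 × 1.8229 = 0.2187 W/m².
CH₄: 0.036 × (√1783 − √759) = 0.036 × (42.2256 − 27.5500) = 0.036 × 14.6756 = 0.5283 W/m².
Total ΔF = 2.2511 + 0.2187 + 0.5283 = 2.9981 W/m².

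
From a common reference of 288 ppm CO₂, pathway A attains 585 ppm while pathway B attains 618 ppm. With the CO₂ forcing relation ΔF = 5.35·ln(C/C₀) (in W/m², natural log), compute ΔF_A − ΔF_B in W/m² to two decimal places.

ΔF_A − ΔF_B = -0.29 W/m²

ΔF_A = 5.35 ln(585/288) = 5.35 × 0.70865 = 3.7913 W/m².
ΔF_B = 5.35 ln(618/288) = 5.35 × 0.76353 = 4.0849 W/m².
Difference: 3.7913 − 4.0849 = -0.2936 W/m².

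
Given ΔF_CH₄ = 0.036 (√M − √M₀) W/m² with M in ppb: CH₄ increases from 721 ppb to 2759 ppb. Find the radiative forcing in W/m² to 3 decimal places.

CH₄: 0.036 × (√2759 − √721) = 0.036 × (52.5262 − 26.8514) = 0.036 × 25.6748 = 0.9243 W/m².

ΔF = 0.924 W/m²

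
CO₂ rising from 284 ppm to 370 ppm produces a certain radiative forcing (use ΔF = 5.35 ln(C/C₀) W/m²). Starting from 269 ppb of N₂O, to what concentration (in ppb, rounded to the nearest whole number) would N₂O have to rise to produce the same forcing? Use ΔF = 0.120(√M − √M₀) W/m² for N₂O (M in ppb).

M ≈ 795 ppb

CO₂ forcing: 5.35 × ln(370/284) = 5.35 × 0.264529 = 1.41523 W/m².
Set 0.120(√M − √269) = 1.41523: √M = 1.41523/0.120 + √269 = 11.7936 + 16.4012 = 28.1948.
M = (28.1948)² = 794.95 ppb.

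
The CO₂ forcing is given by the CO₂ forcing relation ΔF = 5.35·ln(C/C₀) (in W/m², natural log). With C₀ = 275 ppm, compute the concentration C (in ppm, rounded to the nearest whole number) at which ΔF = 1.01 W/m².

Set 5.35 ln(C/275) = 1.01, so ln(C/275) = 1.01/5.35 = 0.18879.
Then C/275 = e^0.18879 = 1.20779, giving C = 275 × 1.20779 = 332.14 ppm.

C ≈ 332 ppm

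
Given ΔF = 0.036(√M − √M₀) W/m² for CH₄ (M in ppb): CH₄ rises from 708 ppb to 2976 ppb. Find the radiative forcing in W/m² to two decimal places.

ΔF = 1.01 W/m²

CH₄: 0.036 × (√2976 − √708) = 0.036 × (54.5527 − 26.6083) = 0.036 × 27.9444 = 1.0060 W/m².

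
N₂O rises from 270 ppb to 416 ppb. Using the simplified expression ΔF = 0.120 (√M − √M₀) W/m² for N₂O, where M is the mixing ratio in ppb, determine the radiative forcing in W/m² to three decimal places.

N₂O: 0.120 × (√416 − √270) = 0.120 × (20.3961 − 16.4317) = 0.120 × 3.9644 = 0.4757 W/m².

ΔF = 0.476 W/m²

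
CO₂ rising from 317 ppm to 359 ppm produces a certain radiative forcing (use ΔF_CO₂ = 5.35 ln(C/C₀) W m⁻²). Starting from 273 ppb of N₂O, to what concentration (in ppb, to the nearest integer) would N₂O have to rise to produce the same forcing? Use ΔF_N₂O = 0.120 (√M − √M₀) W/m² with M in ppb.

M ≈ 487 ppb

CO₂ forcing: 5.35 × ln(359/317) = 5.35 × 0.124421 = 0.66565 W/m².
Set 0.120(√M − √273) = 0.66565: √M = 0.66565/0.120 + √273 = 5.5471 + 16.5227 = 22.0698.
M = (22.0698)² = 487.08 ppb.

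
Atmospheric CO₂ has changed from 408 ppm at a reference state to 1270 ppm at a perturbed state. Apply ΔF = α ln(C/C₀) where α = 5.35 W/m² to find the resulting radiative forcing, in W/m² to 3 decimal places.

CO₂: 5.35 × ln(1270/408) = 5.35 × ln(3.11275) = 5.35 × 1.13551 = 6.0750 W/m².

ΔF = 6.075 W/m²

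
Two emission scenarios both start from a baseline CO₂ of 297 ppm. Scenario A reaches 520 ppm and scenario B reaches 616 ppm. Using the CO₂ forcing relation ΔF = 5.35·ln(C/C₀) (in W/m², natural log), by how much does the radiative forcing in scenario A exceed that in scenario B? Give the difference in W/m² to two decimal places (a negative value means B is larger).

ΔF_A − ΔF_B = -0.91 W/m²

ΔF_A = 5.35 ln(520/297) = 5.35 × 0.56010 = 2.9965 W/m².
ΔF_B = 5.35 ln(616/297) = 5.35 × 0.72951 = 3.9029 W/m².
Difference: 2.9965 − 3.9029 = -0.9064 W/m².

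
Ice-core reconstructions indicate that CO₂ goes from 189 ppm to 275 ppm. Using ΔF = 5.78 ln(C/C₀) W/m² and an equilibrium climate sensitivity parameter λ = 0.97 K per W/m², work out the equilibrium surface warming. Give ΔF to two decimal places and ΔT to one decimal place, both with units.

CO₂: 5.78 × ln(275/189) = 5.78 × ln(1.45503) = 5.78 × 0.37503 = 2.1677 W/m².
ΔT = λ ΔF = 0.97 × 2.17 = 2.1049 K.

ΔF = 2.17 W/m²; ΔT = 2.1 K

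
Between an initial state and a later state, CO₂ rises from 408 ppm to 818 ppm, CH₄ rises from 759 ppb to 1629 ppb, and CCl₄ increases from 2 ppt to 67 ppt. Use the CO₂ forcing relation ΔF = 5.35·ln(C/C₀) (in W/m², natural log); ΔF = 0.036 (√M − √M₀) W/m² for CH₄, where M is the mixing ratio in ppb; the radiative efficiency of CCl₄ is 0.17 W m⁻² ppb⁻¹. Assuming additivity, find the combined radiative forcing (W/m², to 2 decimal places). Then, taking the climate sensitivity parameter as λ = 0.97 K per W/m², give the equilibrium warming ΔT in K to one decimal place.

ΔF = 4.19 W/m²; ΔT = 4.1 K

CO₂: 5.35 × ln(818/408) = 5.35 × ln(2.00490) = 5.35 × 0.69559 = 3.7214 W/m².
CH₄: 0.036 × (√1629 − √759) = 0.036 × (40.3609 − 27.5500) = 0.036 × 12.8109 = 0.4612 W/m².
CCl₄: Δ = 67 − 2 = 65 ppt = 0.065 ppb; ΔF = 0.17 × 0.065 = 0.0111 W/m².
Total ΔF = 3.7214 + 0.4612 + 0.0111 = 4.1937 W/m².
ΔT = λ ΔF = 0.97 × 4.19 = 4.0643 K.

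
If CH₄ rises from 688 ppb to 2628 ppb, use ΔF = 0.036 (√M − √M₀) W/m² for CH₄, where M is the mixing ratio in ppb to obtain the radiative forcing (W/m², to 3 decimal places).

ΔF = 0.901 W/m²

CH₄: 0.036 × (√2628 − √688) = 0.036 × (51.2640 − 26.2298) = 0.036 × 25.0342 = 0.9012 W/m².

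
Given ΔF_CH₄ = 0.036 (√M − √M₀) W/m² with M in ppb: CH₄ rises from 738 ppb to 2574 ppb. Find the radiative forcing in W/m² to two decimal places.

CH₄: 0.036 × (√2574 − √738) = 0.036 × (50.7346 − 27.1662) = 0.036 × 23.5684 = 0.8485 W/m².

ΔF = 0.85 W/m²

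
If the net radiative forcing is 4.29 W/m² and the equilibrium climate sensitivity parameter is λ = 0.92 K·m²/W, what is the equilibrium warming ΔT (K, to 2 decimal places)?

ΔT = λ ΔF = 0.92 × 4.29 = 3.9468 K.

ΔT = 3.95 K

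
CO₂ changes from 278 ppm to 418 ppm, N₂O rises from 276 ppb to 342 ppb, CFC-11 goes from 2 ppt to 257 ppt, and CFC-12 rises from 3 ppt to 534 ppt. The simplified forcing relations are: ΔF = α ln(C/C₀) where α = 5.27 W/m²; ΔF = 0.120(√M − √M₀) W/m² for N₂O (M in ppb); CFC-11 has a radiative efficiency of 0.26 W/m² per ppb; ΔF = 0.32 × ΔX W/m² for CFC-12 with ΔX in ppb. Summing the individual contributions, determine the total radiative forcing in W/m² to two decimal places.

ΔF = 2.61 W/m²

CO₂: 5.27 × ln(418/278) = 5.27 × ln(1.50360) = 5.27 × 0.40786 = 2.1494 W/m².
N₂O: 0.120 × (√342 − √276) = 0.120 × (18.4932 − 16.6132) = 0.120 × 1.8800 = 0.2256 W/m².
CFC-11: Δ = 257 − 2 = 255 ppt = 0.255 ppb; ΔF = 0.26 × 0.255 = 0.0663 W/m².
CFC-12: Δ = 534 − 3 = 531 ppt = 0.531 ppb; ΔF = 0.32 × 0.531 = 0.1699 W/m².
Total ΔF = 2.1494 + 0.2256 + 0.0663 + 0.1699 = 2.6112 W/m².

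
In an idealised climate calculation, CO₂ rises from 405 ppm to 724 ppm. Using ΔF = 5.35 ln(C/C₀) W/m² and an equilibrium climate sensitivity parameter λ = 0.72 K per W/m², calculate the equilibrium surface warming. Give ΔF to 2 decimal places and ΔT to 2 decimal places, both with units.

CO₂: 5.35 × ln(724/405) = 5.35 × ln(1.78765) = 5.35 × 0.58090 = 3.1078 W/m².
ΔT = λ ΔF = 0.72 × 3.11 = 2.2392 K.

ΔF = 3.11 W/m²; ΔT = 2.24 K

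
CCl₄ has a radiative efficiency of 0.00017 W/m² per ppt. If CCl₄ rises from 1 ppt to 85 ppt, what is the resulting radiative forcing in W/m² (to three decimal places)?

CCl₄: ΔF = 0.00017 × (85 − 1) = 0.00017 × 84 = 0.0143 W/m².

ΔF = 0.014 W/m²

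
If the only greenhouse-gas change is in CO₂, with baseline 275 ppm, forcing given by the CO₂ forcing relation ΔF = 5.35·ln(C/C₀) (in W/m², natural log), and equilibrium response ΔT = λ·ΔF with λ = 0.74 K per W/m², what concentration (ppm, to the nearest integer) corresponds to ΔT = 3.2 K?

Required forcing: ΔF = ΔT/λ = 3.2/0.74 = 4.3243 W/m².
Then ln(C/275) = ΔF/5.35 = 4.3243/5.35 = 0.80828.
So C = 275 × e^0.80828 = 275 × 2.24404 = 617.11 ppm.

C ≈ 617 ppm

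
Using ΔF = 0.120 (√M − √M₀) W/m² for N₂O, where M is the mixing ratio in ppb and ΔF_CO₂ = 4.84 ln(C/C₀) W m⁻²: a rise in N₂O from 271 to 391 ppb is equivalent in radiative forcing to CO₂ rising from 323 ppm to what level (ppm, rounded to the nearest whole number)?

C ≈ 351 ppm

N₂O forcing: 0.120 × (√391 − √271) = 0.120 × (19.7737 − 16.4621) = 0.120 × 3.3116 = 0.39739 W/m².
Set 4.84 ln(C/323) = 0.39739: ln(C/323) = 0.39739/4.84 = 0.08211, so C = 323 × e^0.08211 = 323 × 1.08558 = 350.64 ppm.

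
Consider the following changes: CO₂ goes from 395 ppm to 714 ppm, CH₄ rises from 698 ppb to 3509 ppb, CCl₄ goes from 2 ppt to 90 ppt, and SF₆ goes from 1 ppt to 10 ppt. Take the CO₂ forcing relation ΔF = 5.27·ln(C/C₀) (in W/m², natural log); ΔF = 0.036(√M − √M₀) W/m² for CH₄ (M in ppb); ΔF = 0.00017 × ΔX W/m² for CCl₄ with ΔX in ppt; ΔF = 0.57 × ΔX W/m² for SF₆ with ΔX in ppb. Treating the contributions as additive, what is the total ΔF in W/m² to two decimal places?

CO₂: 5.27 × ln(714/395) = 5.27 × ln(1.80759) = 5.27 × 0.59199 = 3.1198 W/m².
CH₄: 0.036 × (√3509 − √698) = 0.036 × (59.2368 − 26.4197) = 0.036 × 32.8171 = 1.1814 W/m².
CCl₄: ΔF = 0.00017 × (90 − 2) = 0.00017 × 88 = 0.0150 W/m².
SF₆: Δ = 10 − 1 = 9 ppt = 0.009 ppb; ΔF = 0.57 × 0.009 = 0.0051 W/m².
Total ΔF = 3.1198 + 1.1814 + 0.0150 + 0.0051 = 4.3213 W/m².

ΔF = 4.32 W/m²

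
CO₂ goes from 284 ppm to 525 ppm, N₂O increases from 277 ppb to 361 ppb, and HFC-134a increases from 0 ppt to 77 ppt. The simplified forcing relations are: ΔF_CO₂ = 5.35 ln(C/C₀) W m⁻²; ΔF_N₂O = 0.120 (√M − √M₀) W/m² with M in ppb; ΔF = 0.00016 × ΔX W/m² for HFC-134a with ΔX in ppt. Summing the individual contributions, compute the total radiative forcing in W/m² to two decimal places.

CO₂: 5.35 × ln(525/284) = 5.35 × ln(1.84859) = 5.35 × 0.61442 = 3.2871 W/m².
N₂O: 0.120 × (√361 − √277) = 0.120 × (19.0000 − 16.6433) = 0.120 × 2.3567 = 0.2828 W/m².
HFC-134a: ΔF = 0.00016 × (77 − 0) = 0.00016 × 77 = 0.0123 W/m².
Total ΔF = 3.2871 + 0.2828 + 0.0123 = 3.5822 W/m².

ΔF = 3.58 W/m²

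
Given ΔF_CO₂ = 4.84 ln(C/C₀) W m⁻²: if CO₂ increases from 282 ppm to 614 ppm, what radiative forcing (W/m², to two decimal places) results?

CO₂: 4.84 × ln(614/282) = 4.84 × ln(2.17730) = 4.84 × 0.77809 = 3.7660 W/m².

ΔF = 3.77 W/m²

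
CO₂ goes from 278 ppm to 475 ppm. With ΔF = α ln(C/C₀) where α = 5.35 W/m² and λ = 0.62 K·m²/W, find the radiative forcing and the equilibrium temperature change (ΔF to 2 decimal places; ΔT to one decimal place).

CO₂: 5.35 × ln(475/278) = 5.35 × ln(1.70863) = 5.35 × 0.53569 = 2.8659 W/m².
ΔT = λ ΔF = 0.62 × 2.87 = 1.7794 K.

ΔF = 2.87 W/m²; ΔT = 1.8 K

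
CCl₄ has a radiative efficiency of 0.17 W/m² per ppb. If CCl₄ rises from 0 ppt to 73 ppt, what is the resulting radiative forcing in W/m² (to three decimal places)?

ΔF = 0.012 W/m²

CCl₄: Δ = 73 − 0 = 73 ppt = 0.073 ppb; ΔF = 0.17 × 0.073 = 0.0124 W/m².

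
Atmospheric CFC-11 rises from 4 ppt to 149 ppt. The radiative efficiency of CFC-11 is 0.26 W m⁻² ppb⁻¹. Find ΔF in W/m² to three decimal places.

CFC-11: Δ = 149 − 4 = 145 ppt = 0.145 ppb; ΔF = 0.26 × 0.145 = 0.0377 W/m².

ΔF = 0.038 W/m²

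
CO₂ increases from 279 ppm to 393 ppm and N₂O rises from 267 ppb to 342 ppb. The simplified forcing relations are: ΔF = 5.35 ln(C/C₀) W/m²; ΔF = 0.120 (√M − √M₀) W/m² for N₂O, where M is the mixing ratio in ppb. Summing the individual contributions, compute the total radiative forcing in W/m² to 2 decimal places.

CO₂: 5.35 × ln(393/279) = 5.35 × ln(1.40860) = 5.35 × 0.34260 = 1.8329 W/m².
N₂O: 0.120 × (√342 − √267) = 0.120 × (18.4932 − 16.3401) = 0.120 × 2.1531 = 0.2584 W/m².
Total ΔF = 1.8329 + 0.2584 = 2.0913 W/m².

ΔF = 2.09 W/m²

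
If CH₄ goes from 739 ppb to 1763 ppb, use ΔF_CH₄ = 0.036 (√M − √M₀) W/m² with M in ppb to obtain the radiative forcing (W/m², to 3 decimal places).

ΔF = 0.533 W/m²

CH₄: 0.036 × (√1763 − √739) = 0.036 × (41.9881 − 27.1846) = 0.036 × 14.8035 = 0.5329 W/m².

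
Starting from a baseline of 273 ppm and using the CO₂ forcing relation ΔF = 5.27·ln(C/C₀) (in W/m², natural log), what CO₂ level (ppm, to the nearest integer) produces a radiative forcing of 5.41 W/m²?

Set 5.27 ln(C/273) = 5.41, so ln(C/273) = 5.41/5.27 = 1.02657.
Then C/273 = e^1.02657 = 2.79147, giving C = 273 × 2.79147 = 762.07 ppm.

C ≈ 762 ppm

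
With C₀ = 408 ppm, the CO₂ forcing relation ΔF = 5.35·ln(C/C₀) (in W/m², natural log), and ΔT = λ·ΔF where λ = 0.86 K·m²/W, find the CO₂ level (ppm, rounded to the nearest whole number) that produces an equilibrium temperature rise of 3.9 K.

C ≈ 952 ppm

Required forcing: ΔF = ΔT/λ = 3.9/0.86 = 4.5349 W/m².
Then ln(C/408) = ΔF/5.35 = 4.5349/5.35 = 0.84764.
So C = 408 × e^0.84764 = 408 × 2.33413 = 952.33 ppm.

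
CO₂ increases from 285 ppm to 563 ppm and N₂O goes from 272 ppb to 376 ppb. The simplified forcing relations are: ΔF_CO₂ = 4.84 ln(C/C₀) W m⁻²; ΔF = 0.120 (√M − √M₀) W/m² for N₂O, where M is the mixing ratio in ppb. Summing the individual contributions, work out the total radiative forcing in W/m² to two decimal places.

CO₂: 4.84 × ln(563/285) = 4.84 × ln(1.97544) = 4.84 × 0.68079 = 3.2950 W/m².
N₂O: 0.120 × (√376 − √272) = 0.120 × (19.3907 − 16.4924) = 0.120 × 2.8983 = 0.3478 W/m².
Total ΔF = 3.2950 + 0.3478 = 3.6428 W/m².

ΔF = 3.64 W/m²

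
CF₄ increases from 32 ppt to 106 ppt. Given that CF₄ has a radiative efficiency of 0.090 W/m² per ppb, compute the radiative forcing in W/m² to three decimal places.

CF₄: Δ = 106 − 32 = 74 ppt = 0.074 ppb; ΔF = 0.090 × 0.074 = 0.0067 W/m².

ΔF = 0.007 W/m²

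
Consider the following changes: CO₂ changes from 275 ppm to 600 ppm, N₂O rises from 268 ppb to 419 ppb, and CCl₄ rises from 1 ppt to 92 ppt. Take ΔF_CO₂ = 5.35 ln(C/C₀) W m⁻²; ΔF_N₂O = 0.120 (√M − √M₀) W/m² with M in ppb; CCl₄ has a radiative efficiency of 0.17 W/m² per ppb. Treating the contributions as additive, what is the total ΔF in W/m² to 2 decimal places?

CO₂: 5.35 × ln(600/275) = 5.35 × ln(2.18182) = 5.35 × 0.78016 = 4.1739 W/m².
N₂O: 0.120 × (√419 − √268) = 0.120 × (20.4695 − 16.3707) = 0.120 × 4.0988 = 0.4919 W/m².
CCl₄: Δ = 92 − 1 = 91 ppt = 0.091 ppb; ΔF = 0.17 × 0.091 = 0.0155 W/m².
Total ΔF = 4.1739 + 0.4919 + 0.0155 = 4.6813 W/m².

ΔF = 4.68 W/m²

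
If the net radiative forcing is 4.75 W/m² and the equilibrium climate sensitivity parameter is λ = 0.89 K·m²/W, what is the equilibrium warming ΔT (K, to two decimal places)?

ΔT = 4.23 K

ΔT = λ ΔF = 0.89 × 4.75 = 4.2275 K.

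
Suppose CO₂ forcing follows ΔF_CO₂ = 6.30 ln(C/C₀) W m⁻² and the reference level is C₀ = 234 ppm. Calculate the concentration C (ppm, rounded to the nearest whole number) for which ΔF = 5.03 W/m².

Set 6.30 ln(C/234) = 5.03, so ln(C/234) = 5.03/6.30 = 0.79841.
Then C/234 = e^0.79841 = 2.22201, giving C = 234 × 2.22201 = 519.95 ppm.

C ≈ 520 ppm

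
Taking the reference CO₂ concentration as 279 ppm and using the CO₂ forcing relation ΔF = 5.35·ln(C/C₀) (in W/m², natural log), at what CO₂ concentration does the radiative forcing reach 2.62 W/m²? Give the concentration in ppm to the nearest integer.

Set 5.35 ln(C/279) = 2.62, so ln(C/279) = 2.62/5.35 = 0.48972.
Then C/279 = e^0.48972 = 1.63186, giving C = 279 × 1.63186 = 455.29 ppm.

C ≈ 455 ppm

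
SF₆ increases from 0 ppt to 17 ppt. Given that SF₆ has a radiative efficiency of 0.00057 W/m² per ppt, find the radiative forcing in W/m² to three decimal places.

ΔF = 0.010 W/m²

SF₆: ΔF = 0.00057 × (17 − 0) = 0.00057 × 17 = 0.0097 W/m².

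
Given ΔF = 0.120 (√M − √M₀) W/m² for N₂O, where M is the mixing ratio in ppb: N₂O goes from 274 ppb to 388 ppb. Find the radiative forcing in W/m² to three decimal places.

ΔF = 0.377 W/m²

N₂O: 0.120 × (√388 − √274) = 0.120 × (19.6977 − 16.5529) = 0.120 × 3.1448 = 0.3774 W/m².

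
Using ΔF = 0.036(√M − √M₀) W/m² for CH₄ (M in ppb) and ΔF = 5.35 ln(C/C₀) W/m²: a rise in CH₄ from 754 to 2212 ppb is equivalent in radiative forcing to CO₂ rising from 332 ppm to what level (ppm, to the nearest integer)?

CH₄ forcing: 0.036 × (√2212 − √754) = 0.036 × (47.0319 − 27.4591) = 0.036 × 19.5728 = 0.70462 W/m².
Set 5.35 ln(C/332) = 0.70462: ln(C/332) = 0.70462/5.35 = 0.13170, so C = 332 × e^0.13170 = 332 × 1.14077 = 378.74 ppm.

C ≈ 379 ppm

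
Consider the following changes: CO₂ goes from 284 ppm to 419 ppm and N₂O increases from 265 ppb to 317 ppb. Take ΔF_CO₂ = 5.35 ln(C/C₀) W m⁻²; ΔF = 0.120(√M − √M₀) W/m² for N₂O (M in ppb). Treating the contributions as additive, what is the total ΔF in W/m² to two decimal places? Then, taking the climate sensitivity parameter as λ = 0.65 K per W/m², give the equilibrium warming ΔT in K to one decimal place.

ΔF = 2.26 W/m²; ΔT = 1.5 K

CO₂: 5.35 × ln(419/284) = 5.35 × ln(1.47535) = 5.35 × 0.38890 = 2.0806 W/m².
N₂O: 0.120 × (√317 − √265) = 0.120 × (17.8045 − 16.2788) = 0.120 × 1.5257 = 0.1831 W/m².
Total ΔF = 2.0806 + 0.1831 = 2.2637 W/m².
ΔT = λ ΔF = 0.65 × 2.26 = 1.4690 K.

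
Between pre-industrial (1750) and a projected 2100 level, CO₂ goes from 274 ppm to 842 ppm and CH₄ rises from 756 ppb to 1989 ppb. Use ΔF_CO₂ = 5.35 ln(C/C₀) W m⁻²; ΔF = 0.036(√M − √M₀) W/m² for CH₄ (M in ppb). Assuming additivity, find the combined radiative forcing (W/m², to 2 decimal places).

CO₂: 5.35 × ln(842/274) = 5.35 × ln(3.07299) = 5.35 × 1.12265 = 6.0062 W/m².
CH₄: 0.036 × (√1989 − √756) = 0.036 × (44.5982 − 27.4955) = 0.036 × 17.1027 = 0.6157 W/m².
Total ΔF = 6.0062 + 0.6157 = 6.6219 W/m².

ΔF = 6.62 W/m²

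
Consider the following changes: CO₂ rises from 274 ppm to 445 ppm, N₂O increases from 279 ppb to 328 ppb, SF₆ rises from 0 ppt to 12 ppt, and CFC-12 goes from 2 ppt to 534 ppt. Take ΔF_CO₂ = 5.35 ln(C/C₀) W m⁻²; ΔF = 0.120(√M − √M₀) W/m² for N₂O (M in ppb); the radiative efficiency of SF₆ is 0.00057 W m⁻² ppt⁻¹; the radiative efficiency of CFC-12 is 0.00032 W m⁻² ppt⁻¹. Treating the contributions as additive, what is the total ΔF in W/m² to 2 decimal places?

ΔF = 2.94 W/m²

CO₂: 5.35 × ln(445/274) = 5.35 × ln(1.62409) = 5.35 × 0.48495 = 2.5945 W/m².
N₂O: 0.120 × (√328 − √279) = 0.120 × (18.1108 − 16.7033) = 0.120 × 1.4075 = 0.1689 W/m².
SF₆: ΔF = 0.00057 × (12 − 0) = 0.00057 × 12 = 0.0068 W/m².
CFC-12: ΔF = 0.00032 × (534 − 2) = 0.00032 × 532 = 0.1702 W/m².
Total ΔF = 2.5945 + 0.1689 + 0.0068 + 0.1702 = 2.9404 W/m².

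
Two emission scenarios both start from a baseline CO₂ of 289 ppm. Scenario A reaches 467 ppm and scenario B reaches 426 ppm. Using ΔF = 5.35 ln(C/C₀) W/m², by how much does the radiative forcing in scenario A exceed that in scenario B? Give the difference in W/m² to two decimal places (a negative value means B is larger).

ΔF_A − ΔF_B = 0.49 W/m²

ΔF_A = 5.35 ln(467/289) = 5.35 × 0.47990 = 2.5675 W/m².
ΔF_B = 5.35 ln(426/289) = 5.35 × 0.38801 = 2.0759 W/m².
Difference: 2.5675 − 2.0759 = 0.4916 W/m².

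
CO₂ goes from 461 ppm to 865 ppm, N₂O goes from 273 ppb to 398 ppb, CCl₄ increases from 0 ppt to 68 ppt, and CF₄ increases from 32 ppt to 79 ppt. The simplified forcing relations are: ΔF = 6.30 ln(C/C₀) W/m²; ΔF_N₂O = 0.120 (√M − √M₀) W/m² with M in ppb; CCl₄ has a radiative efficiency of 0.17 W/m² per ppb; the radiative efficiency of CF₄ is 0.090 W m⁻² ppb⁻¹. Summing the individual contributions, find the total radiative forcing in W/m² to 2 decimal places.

CO₂: 6.30 × ln(865/461) = 6.30 × ln(1.87636) = 6.30 × 0.62933 = 3.9648 W/m².
N₂O: 0.120 × (√398 − √273) = 0.120 × (19.9499 − 16.5227) = 0.120 × 3.4272 = 0.4113 W/m².
CCl₄: Δ = 68 − 0 = 68 ppt = 0.068 ppb; ΔF = 0.17 × 0.068 = 0.0116 W/m².
CF₄: Δ = 79 − 32 = 47 ppt = 0.047 ppb; ΔF = 0.090 × 0.047 = 0.0042 W/m².
Total ΔF = 3.9648 + 0.4113 + 0.0116 + 0.0042 = 4.3919 W/m².

ΔF = 4.39 W/m²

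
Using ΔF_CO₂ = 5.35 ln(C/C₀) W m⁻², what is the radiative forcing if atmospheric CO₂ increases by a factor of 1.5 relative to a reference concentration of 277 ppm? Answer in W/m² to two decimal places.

ΔF = 2.17 W/m²

ΔF = 5.35 × ln(1.5) = 5.35 × 0.40547 = 2.1693 W/m².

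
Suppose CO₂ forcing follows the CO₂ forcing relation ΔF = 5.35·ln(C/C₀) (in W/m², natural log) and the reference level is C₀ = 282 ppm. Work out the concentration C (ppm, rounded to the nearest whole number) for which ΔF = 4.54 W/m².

C ≈ 659 ppm

Set 5.35 ln(C/282) = 4.54, so ln(C/282) = 4.54/5.35 = 0.84860.
Then C/282 = e^0.84860 = 2.33637, giving C = 282 × 2.33637 = 658.86 ppm.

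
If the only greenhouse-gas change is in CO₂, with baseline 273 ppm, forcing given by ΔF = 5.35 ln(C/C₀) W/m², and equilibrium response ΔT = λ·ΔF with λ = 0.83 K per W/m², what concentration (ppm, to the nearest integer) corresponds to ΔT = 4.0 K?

C ≈ 672 ppm

Required forcing: ΔF = ΔT/λ = 4.0/0.83 = 4.8193 W/m².
Then ln(C/273) = ΔF/5.35 = 4.8193/5.35 = 0.90080.
So C = 273 × e^0.90080 = 273 × 2.46157 = 672.01 ppm.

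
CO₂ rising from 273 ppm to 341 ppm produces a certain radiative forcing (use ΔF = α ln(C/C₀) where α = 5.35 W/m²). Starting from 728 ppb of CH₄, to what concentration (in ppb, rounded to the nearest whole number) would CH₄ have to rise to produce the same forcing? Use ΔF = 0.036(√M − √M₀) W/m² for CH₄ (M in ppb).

CO₂ forcing: 5.35 × ln(341/273) = 5.35 × 0.222411 = 1.18990 W/m².
Set 0.036(√M − √728) = 1.18990: √M = 1.18990/0.036 + √728 = 33.0528 + 26.9815 = 60.0343.
M = (60.0343)² = 3604.12 ppb.

M ≈ 3604 ppb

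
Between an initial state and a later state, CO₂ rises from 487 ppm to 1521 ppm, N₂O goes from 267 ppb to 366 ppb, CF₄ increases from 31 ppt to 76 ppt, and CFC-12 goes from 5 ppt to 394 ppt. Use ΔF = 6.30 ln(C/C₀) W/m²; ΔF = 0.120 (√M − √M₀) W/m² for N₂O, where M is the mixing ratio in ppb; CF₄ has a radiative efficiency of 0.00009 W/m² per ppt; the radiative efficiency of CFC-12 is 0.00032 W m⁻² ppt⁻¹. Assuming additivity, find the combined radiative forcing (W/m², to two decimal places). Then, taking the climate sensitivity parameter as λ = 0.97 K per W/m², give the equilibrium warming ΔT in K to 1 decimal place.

CO₂: 6.30 × ln(1521/487) = 6.30 × ln(3.12320) = 6.30 × 1.13886 = 7.1748 W/m².
N₂O: 0.120 × (√366 − √267) = 0.120 × (19.1311 − 16.3401) = 0.120 × 2.7910 = 0.3349 W/m².
CF₄: ΔF = 0.00009 × (76 − 31) = 0.00009 × 45 = 0.0041 W/m².
CFC-12: ΔF = 0.00032 × (394 − 5) = 0.00032 × 389 = 0.1245 W/m².
Total ΔF = 7.1748 + 0.3349 + 0.0041 + 0.1245 = 7.6383 W/m².
ΔT = λ ΔF = 0.97 × 7.64 = 7.4108 K.

ΔF = 7.64 W/m²; ΔT = 7.4 K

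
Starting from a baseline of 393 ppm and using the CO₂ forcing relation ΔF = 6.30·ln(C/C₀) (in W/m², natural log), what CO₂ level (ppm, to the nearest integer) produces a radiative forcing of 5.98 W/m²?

Set 6.30 ln(C/393) = 5.98, so ln(C/393) = 5.98/6.30 = 0.94921.
Then C/393 = e^0.94921 = 2.58367, giving C = 393 × 2.58367 = 1015.38 ppm.

C ≈ 1015 ppm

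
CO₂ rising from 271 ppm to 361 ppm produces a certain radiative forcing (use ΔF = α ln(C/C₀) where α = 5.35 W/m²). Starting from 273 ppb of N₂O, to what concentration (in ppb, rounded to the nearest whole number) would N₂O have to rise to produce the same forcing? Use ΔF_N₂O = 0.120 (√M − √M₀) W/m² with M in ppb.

CO₂ forcing: 5.35 × ln(361/271) = 5.35 × 0.286759 = 1.53416 W/m².
Set 0.120(√M − √273) = 1.53416: √M = 1.53416/0.120 + √273 = 12.7847 + 16.5227 = 29.3074.
M = (29.3074)² = 858.92 ppb.

M ≈ 859 ppb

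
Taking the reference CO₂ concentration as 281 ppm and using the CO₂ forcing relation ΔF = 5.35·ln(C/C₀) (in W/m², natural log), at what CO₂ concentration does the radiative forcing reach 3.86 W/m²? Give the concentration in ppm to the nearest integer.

Set 5.35 ln(C/281) = 3.86, so ln(C/281) = 3.86/5.35 = 0.72150.
Then C/281 = e^0.72150 = 2.05752, giving C = 281 × 2.05752 = 578.16 ppm.

C ≈ 578 ppm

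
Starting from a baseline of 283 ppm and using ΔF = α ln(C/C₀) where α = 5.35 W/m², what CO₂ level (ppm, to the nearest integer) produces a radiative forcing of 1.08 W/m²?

Set 5.35 ln(C/283) = 1.08, so ln(C/283) = 1.08/5.35 = 0.20187.
Then C/283 = e^0.20187 = 1.22369, giving C = 283 × 1.22369 = 346.30 ppm.

C ≈ 346 ppm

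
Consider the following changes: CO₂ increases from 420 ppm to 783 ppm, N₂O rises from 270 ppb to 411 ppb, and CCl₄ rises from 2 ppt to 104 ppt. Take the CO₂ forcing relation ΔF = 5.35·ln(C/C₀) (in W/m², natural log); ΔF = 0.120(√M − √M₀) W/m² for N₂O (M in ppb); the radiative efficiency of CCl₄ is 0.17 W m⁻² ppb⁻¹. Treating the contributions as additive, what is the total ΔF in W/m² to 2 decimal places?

ΔF = 3.81 W/m²

CO₂: 5.35 × ln(783/420) = 5.35 × ln(1.86429) = 5.35 × 0.62288 = 3.3324 W/m².
N₂O: 0.120 × (√411 − √270) = 0.120 × (20.2731 − 16.4317) = 0.120 × 3.8414 = 0.4610 W/m².
CCl₄: Δ = 104 − 2 = 102 ppt = 0.102 ppb; ΔF = 0.17 × 0.102 = 0.0173 W/m².
Total ΔF = 3.3324 + 0.4610 + 0.0173 = 3.8107 W/m².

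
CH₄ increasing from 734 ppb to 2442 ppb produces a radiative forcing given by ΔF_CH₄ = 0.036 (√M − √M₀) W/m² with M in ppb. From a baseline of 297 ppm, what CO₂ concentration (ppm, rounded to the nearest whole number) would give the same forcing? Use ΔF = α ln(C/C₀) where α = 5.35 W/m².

C ≈ 345 ppm

CH₄ forcing: 0.036 × (√2442 − √734) = 0.036 × (49.4166 − 27.0924) = 0.036 × 22.3242 = 0.80367 W/m².
Set 5.35 ln(C/297) = 0.80367: ln(C/297) = 0.80367/5.35 = 0.15022, so C = 297 × e^0.15022 = 297 × 1.16209 = 345.14 ppm.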